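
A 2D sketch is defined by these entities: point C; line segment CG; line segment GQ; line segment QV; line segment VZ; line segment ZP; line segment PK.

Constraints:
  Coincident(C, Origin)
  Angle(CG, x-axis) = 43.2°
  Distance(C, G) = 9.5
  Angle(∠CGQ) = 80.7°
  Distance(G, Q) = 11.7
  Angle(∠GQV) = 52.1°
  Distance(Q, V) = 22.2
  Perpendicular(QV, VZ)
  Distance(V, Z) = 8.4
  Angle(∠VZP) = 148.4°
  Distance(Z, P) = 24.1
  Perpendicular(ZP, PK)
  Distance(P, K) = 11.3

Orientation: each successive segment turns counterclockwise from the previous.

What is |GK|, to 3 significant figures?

15.6

C is at the origin; CG runs at 43.2° with length 9.5, so G = (6.93, 6.50). ∠CGQ = 80.7° gives GQ at 142° from the x-axis; with |GQ| = 11.7, Q = (-2.36, 13.6). ∠GQV = 52.1° gives QV at -89.6° from the x-axis; with |QV| = 22.2, V = (-2.20, -8.57). QV ⟂ VZ, so VZ runs at 0.400°; with |VZ| = 8.4, Z = (6.20, -8.52). ∠VZP = 148.4° gives ZP at 32.0° from the x-axis; with |ZP| = 24.1, P = (26.6, 4.26). ZP ⟂ PK, so PK runs at 122°; with |PK| = 11.3, K = (20.6, 13.8). Then |GK| = |K − G| = 15.6.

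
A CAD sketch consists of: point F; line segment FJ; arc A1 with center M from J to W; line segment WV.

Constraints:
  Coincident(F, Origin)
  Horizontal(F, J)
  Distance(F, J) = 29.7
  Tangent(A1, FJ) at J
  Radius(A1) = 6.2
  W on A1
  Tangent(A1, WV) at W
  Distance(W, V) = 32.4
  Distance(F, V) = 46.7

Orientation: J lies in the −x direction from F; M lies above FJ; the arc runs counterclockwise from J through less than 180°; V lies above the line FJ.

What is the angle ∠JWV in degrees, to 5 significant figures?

133.01°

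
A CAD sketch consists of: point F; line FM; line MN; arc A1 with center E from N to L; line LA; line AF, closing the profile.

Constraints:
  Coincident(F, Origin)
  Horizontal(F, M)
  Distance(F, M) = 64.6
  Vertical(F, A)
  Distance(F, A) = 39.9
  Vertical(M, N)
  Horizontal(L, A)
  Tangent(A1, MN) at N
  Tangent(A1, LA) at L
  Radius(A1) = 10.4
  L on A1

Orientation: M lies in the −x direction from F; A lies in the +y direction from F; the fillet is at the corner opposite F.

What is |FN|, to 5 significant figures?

71.017

The virtual corner opposite F is at (-64.600, 39.900). Since A1 is tangent to MN there, EN ⟂ MN and tangency of A1 to LA means the radius EL is perpendicular to LA, with radius 10.4, so the center E sits 10.4 in from both sides at E = (-54.200, 29.500). That places the tangent points at N = (-64.600, 29.500) on MN and L = (-54.200, 39.900) on LA. Then |FN| = |N − F| = 71.017.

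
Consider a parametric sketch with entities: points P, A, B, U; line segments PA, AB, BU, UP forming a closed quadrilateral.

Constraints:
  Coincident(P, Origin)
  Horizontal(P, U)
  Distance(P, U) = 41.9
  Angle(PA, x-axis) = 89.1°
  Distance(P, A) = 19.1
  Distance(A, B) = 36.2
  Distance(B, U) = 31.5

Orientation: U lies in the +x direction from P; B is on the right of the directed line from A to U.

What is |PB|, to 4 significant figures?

20.05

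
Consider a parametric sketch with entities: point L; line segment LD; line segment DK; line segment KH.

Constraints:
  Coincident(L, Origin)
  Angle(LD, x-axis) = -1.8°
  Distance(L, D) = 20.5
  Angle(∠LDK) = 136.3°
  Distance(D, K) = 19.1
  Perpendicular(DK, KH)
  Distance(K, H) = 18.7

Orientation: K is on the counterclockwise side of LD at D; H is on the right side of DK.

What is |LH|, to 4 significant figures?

47.23

∠LDK = 136.3°, so DK runs at -1.8° + (180° − 136.3°) = 41.90° from the x-axis; with |DK| = 19.1, K = D + 19.1·(cos 41.90°, sin 41.90°) = (34.71, 12.11). DK ⟂ KH; with |KH| = 18.7 on the right of DK, H = K + 18.7·(0.6678, -0.7443) = (47.19, -1.807). Then |LH| = |H − L| = 47.23.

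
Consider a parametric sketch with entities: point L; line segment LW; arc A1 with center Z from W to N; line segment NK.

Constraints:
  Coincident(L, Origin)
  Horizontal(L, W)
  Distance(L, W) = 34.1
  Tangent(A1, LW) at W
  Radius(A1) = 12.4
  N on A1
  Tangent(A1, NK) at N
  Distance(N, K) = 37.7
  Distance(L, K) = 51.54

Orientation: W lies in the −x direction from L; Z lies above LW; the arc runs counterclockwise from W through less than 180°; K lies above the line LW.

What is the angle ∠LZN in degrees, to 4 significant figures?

13.52°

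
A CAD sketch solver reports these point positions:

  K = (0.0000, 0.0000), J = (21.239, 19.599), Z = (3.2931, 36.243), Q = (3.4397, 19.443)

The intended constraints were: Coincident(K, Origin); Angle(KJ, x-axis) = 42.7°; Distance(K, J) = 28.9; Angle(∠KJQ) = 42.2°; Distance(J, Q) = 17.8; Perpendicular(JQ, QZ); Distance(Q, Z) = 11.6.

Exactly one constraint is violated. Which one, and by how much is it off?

Distance(Q, Z) = 11.6 — off by 5.20.

K = (0.00, 0.00) ✓; KJ at 42.70° ✓; |KJ| = 28.90 ✓; ∠KJQ = 42.20° ✓; |JQ| = 17.80 ✓; ∠(JQ, QZ) = 90.00° ✓; |QZ| = 16.80 ✗.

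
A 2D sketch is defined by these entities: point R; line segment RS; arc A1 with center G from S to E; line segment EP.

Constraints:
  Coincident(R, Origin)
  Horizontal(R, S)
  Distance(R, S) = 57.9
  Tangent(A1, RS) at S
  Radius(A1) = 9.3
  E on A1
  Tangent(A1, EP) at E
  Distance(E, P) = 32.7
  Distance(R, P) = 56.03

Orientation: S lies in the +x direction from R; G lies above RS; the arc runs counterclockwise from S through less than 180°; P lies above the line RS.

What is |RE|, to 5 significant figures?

66.282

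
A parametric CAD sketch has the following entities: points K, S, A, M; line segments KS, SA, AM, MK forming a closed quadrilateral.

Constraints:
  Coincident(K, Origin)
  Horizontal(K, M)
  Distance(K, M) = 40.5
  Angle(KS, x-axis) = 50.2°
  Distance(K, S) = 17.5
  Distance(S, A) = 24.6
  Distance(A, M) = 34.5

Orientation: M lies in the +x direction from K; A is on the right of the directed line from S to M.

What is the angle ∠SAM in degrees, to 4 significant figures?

63.54°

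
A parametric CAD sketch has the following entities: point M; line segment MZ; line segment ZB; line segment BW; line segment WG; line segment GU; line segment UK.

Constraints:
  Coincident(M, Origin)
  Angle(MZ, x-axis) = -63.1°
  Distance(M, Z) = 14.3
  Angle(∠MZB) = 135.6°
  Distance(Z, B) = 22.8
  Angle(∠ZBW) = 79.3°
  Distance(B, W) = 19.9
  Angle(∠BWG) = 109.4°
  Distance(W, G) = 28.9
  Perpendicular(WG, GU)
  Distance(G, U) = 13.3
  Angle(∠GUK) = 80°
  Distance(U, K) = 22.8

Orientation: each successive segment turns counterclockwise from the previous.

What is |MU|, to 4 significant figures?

1.476

M is at the origin; MZ runs at -63.1° with length 14.3, so Z = (6.470, -12.75). ∠MZB = 135.6° gives ZB at -18.70° from the x-axis; with |ZB| = 22.8, B = (28.07, -20.06). ∠ZBW = 79.3° gives BW at 82.00° from the x-axis; with |BW| = 19.9, W = (30.84, -0.3563). ∠BWG = 109.4° gives WG at 152.6° from the x-axis; with |WG| = 28.9, G = (5.178, 12.94). The perpendicularity gives GU at right angles to WG, so GU runs at -117.4°; with |GU| = 13.3, U = (-0.9428, 1.135). Then |MU| = |U − M| = 1.476.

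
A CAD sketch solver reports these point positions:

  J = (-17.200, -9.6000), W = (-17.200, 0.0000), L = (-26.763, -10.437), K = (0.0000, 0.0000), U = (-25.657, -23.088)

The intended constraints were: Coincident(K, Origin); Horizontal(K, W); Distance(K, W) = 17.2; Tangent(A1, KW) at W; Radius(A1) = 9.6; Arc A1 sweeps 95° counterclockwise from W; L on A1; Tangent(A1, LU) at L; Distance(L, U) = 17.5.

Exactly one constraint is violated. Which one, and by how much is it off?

Distance(L, U) = 17.5 — off by 4.80.

K = (0.00, 0.00) ✓; K.y = 0.00, W.y = 0.00 ✓; |KW| = 17.20 ✓; ∠(JW, WK) = 90.00° ✓; |JW| = 9.600 ✓; bearing(J→L) − bearing(J→W) = 95.00° ✓; |JL| = 9.600 ✓; ∠(JL, LU) = 90.01° ✓; |LU| = 12.70 ✗.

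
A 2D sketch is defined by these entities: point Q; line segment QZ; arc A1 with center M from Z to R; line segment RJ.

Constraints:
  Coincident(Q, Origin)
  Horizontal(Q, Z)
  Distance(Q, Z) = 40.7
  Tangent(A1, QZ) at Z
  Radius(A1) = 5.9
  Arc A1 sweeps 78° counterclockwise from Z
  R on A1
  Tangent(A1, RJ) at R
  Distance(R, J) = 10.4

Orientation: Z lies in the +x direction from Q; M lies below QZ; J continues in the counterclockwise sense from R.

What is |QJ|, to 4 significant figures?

35.97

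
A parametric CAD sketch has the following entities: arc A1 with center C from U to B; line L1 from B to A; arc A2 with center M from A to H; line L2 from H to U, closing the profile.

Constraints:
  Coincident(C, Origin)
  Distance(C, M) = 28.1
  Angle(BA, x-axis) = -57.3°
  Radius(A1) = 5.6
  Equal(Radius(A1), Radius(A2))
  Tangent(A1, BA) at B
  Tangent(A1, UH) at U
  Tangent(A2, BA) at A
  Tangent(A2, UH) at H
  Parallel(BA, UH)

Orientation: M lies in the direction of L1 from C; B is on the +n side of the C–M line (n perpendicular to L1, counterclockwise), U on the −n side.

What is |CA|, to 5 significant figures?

28.653

Tangency of A1 to both parallel lines with radius 5.6 puts B and U at C ± 5.6·n: B = (4.7125, 3.0253), U = (-4.7125, -3.0253). Equal radii place A and H the same way about M: A = M + 5.6·n = (19.893, -20.621), H = M − 5.6·n = (10.468, -26.672). Then |CA| = |A − C| = 28.653.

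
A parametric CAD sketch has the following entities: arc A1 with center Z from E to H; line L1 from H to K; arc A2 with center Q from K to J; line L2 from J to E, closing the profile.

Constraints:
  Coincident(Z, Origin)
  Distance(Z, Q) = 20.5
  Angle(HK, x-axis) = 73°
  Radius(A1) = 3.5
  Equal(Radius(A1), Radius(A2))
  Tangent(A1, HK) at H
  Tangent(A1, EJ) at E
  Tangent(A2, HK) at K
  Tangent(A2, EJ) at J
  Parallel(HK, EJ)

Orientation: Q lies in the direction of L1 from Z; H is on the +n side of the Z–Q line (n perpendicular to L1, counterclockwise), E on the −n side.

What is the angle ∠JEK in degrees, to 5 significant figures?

18.853°

The slot axis is L1's direction at 73.0°, so u = (cos 73.0°, sin 73.0°) = (0.29237, 0.95630) and n = (−sin 73.0°, cos 73.0°) = (-0.95630, 0.29237). Z is at the origin and Q lies 20.5 along u from Z, so Q = 20.5·u = (5.9936, 19.604). Tangency of A1 to both parallel lines with radius 3.5 puts H and E at Z ± 3.5·n: H = (-3.3471, 1.0233), E = (3.3471, -1.0233). Equal radii place K and J the same way about Q: K = Q + 3.5·n = (2.6466, 20.628), J = Q − 3.5·n = (9.3407, 18.581). Then cos ∠JEK = EJ·EK / (|EJ||EK|), giving 18.853°.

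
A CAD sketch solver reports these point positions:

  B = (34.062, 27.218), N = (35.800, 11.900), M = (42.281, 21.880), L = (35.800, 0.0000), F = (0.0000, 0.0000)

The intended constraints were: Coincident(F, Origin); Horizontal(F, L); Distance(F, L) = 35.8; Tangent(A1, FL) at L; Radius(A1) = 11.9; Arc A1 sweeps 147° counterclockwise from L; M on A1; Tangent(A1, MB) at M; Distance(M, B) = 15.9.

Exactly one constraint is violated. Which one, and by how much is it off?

Distance(M, B) = 15.9 — off by 6.10.

F = (0.00, 0.00) ✓; F.y = 0.00, L.y = 0.00 ✓; |FL| = 35.80 ✓; ∠(NL, LF) = 90.00° ✓; |NL| = 11.90 ✓; bearing(N→M) − bearing(N→L) = 147.0° ✓; |NM| = 11.90 ✓; ∠(NM, MB) = 90.00° ✓; |MB| = 9.800 ✗.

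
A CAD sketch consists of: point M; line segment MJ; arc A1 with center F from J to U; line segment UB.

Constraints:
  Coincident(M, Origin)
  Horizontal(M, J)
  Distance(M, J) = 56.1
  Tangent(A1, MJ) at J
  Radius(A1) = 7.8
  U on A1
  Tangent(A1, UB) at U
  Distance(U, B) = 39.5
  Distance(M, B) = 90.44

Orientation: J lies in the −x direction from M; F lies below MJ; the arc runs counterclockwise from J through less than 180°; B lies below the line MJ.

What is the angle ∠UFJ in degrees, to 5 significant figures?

61.816°

Checks: |FU| = 7.800 ✓; ∠(FU, UB) = 90.00° ✓; |UB| = 39.50 ✓; |MB| = 90.44 ✓.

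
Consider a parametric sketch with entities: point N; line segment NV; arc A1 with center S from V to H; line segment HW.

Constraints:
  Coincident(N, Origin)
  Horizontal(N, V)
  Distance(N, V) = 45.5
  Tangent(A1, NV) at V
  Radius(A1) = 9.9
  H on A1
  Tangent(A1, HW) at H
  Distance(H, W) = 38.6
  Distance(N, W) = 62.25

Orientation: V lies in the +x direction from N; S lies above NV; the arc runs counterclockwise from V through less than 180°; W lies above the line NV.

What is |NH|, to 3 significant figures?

56.3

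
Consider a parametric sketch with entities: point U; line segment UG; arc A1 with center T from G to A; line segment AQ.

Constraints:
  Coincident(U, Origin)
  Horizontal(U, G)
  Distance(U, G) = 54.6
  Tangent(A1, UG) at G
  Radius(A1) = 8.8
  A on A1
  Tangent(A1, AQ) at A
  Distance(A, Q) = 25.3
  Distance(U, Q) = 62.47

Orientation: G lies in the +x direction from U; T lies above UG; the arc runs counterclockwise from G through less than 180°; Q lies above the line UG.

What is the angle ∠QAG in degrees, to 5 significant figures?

122.05°

Checks: ∠(TG, GU) = 90.00° ✓; |TG| = 8.800 ✓; |TA| = 8.800 ✓; ∠(TA, AQ) = 90.00° ✓; |AQ| = 25.30 ✓; |UQ| = 62.47 ✓.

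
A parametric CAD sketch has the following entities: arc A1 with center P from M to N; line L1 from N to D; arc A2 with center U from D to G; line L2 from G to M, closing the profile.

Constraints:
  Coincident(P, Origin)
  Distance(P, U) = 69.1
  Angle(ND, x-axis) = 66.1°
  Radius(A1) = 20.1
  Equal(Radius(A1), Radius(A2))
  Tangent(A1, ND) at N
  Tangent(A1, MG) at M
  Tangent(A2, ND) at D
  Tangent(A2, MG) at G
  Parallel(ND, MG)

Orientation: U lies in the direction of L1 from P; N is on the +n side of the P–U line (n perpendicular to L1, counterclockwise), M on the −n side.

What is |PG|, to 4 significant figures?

71.96

The slot axis is L1's direction at 66.1°, so u = (cos 66.1°, sin 66.1°) = (0.4051, 0.9143) and n = (−sin 66.1°, cos 66.1°) = (-0.9143, 0.4051). P is at the origin and U lies 69.1 along u from P, so U = 69.1·u = (28.00, 63.17). Tangency of A1 to both parallel lines with radius 20.1 puts N and M at P ± 20.1·n: N = (-18.38, 8.143), M = (18.38, -8.143). Equal radii place D and G the same way about U: D = U + 20.1·n = (9.619, 71.32), G = U − 20.1·n = (46.37, 55.03). Then |PG| = |G − P| = 71.96.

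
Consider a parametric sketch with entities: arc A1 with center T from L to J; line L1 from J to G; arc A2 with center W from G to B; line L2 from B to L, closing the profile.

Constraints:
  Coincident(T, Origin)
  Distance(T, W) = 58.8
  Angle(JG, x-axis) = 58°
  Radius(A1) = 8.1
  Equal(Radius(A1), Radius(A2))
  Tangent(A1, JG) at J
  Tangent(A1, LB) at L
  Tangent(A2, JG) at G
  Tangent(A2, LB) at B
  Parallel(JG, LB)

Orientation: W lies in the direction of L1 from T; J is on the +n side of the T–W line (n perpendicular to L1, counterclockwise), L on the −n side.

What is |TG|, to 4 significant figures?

59.36

Tangency of A1 to both parallel lines with radius 8.1 puts J and L at T ± 8.1·n: J = (-6.869, 4.292), L = (6.869, -4.292). Equal radii place G and B the same way about W: G = W + 8.1·n = (24.29, 54.16), B = W − 8.1·n = (38.03, 45.57). Then |TG| = |G − T| = 59.36.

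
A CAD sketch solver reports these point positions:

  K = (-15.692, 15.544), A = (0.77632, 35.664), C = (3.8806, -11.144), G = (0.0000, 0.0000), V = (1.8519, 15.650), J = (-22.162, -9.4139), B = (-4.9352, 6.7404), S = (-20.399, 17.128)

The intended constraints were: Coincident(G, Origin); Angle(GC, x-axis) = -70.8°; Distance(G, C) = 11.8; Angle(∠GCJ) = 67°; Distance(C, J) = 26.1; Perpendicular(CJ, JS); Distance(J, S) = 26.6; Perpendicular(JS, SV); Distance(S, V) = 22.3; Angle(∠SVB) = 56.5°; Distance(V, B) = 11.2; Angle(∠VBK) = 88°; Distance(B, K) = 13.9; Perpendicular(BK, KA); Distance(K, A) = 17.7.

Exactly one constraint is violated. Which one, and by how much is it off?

Distance(K, A) = 17.7 — off by 8.30.

G = (0.00, 0.00) ✓; GC at -70.80° ✓; |GC| = 11.80 ✓; ∠GCJ = 67.00° ✓; |CJ| = 26.10 ✓; ∠(CJ, JS) = 90.00° ✓; |JS| = 26.60 ✓; ∠(JS, SV) = 90.00° ✓; |SV| = 22.30 ✓; ∠SVB = 56.50° ✓; |VB| = 11.20 ✓; ∠VBK = 88.00° ✓; |BK| = 13.90 ✓; ∠(BK, KA) = 90.00° ✓; |KA| = 26.00 ✗.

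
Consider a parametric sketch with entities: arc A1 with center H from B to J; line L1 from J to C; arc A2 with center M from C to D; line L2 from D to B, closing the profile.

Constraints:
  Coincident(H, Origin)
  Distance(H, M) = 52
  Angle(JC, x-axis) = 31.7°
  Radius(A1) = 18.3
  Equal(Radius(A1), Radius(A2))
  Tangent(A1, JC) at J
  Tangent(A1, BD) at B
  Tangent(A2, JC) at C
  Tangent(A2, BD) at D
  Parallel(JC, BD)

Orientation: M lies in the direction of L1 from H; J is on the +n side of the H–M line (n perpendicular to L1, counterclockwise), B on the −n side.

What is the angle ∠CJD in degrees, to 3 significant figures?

35.1°

The slot axis is L1's direction at 31.7°, so u = (cos 31.7°, sin 31.7°) = (0.851, 0.525) and n = (−sin 31.7°, cos 31.7°) = (-0.525, 0.851). H is at the origin and M lies 52.0 along u from H, so M = 52.0·u = (44.2, 27.3). Tangency of A1 to both parallel lines with radius 18.3 puts J and B at H ± 18.3·n: J = (-9.62, 15.6), B = (9.62, -15.6). Equal radii place C and D the same way about M: C = M + 18.3·n = (34.6, 42.9), D = M − 18.3·n = (53.9, 11.8). Then cos ∠CJD = JC·JD / (|JC||JD|), giving 35.1°.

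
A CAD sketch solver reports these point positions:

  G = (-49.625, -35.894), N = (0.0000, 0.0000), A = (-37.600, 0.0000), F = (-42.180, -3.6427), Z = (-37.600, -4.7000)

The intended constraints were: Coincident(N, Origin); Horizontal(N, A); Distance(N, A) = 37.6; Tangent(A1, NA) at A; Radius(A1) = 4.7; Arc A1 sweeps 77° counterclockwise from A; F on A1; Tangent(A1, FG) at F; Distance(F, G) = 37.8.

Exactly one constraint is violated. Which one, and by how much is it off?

Distance(F, G) = 37.8 — off by 4.70.

N = (0.00, 0.00) ✓; N.y = 0.00, A.y = 0.00 ✓; |NA| = 37.60 ✓; ∠(ZA, AN) = 90.00° ✓; |ZA| = 4.700 ✓; bearing(Z→F) − bearing(Z→A) = 77.00° ✓; |ZF| = 4.700 ✓; ∠(ZF, FG) = 90.00° ✓; |FG| = 33.10 ✗.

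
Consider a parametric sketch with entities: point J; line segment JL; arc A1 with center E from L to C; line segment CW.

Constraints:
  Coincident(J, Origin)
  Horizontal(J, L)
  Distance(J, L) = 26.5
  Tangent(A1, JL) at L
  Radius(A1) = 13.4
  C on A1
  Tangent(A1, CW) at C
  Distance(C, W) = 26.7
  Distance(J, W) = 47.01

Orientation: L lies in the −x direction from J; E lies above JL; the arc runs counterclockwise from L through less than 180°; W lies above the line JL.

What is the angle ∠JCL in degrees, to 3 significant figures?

77.0°

Checks: J = (0.00, 0.00) ✓; |EC| = 13.40 ✓; ∠(EC, CW) = 90.00° ✓; |CW| = 26.70 ✓; |JW| = 47.01 ✓.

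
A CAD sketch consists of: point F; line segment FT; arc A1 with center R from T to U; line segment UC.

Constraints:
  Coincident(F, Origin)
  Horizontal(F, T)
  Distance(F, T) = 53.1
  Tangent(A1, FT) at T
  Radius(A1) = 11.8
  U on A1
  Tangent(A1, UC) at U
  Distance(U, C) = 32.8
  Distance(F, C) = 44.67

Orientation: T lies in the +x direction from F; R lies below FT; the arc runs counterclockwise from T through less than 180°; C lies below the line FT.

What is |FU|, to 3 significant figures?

43.1

F is at the origin; F and T share the same y with |FT| = 53.1 and T on the +x side, so T = (53.1, 0.00). Tangency of A1 to FT means the radius RT is perpendicular to FT, so R = T + (0, -11.8) = (53.1, -11.8). Since RU ⟂ UC (tangency), |RC| = √(11.8² + 32.8²) = 34.9 regardless of where U sits on A1. So C lies on both circle(F, 44.67) and circle(R, 34.9); the below-FT intersection is C = (27.4, -35.3). U is the foot of the tangent from C: U = (42.7, -6.30).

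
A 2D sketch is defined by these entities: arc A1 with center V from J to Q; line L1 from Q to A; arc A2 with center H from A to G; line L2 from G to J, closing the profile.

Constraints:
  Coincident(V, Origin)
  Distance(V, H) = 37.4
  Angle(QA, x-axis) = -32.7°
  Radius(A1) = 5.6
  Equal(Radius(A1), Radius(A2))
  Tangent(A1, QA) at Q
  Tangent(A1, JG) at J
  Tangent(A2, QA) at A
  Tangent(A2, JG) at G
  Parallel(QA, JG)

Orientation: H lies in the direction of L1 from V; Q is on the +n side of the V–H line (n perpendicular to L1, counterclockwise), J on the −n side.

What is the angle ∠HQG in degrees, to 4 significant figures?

8.155°

The slot axis is L1's direction at -32.7°, so u = (cos -32.7°, sin -32.7°) = (0.8415, -0.5402) and n = (−sin -32.7°, cos -32.7°) = (0.5402, 0.8415). V is at the origin and H lies 37.4 along u from V, so H = 37.4·u = (31.47, -20.20). Tangency of A1 to both parallel lines with radius 5.6 puts Q and J at V ± 5.6·n: Q = (3.025, 4.712), J = (-3.025, -4.712). Equal radii place A and G the same way about H: A = H + 5.6·n = (34.50, -15.49), G = H − 5.6·n = (28.45, -24.92). Then cos ∠HQG = QH·QG / (|QH||QG|), giving 8.155°.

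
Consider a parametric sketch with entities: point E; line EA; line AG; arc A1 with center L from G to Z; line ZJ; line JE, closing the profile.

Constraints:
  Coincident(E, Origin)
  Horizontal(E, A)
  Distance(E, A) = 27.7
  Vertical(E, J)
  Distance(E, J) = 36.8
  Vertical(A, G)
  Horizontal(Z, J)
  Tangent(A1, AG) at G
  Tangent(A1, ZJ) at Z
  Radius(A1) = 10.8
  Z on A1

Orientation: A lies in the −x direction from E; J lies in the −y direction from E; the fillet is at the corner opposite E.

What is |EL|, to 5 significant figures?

31.010

E is at the origin; E and A share the same y with |EA| = 27.7 and A on the −x side, so A = (-27.700, 0.0000). EJ is vertical with |EJ| = 36.8 and J on the −y side, so J = (0.0000, -36.800). The virtual corner opposite E is at (-27.700, -36.800). Tangency of A1 to AG means the radius LG is perpendicular to AG and since A1 is tangent to ZJ there, LZ ⟂ ZJ, with radius 10.8, so the center L sits 10.8 in from both sides at L = (-16.900, -26.000). Then |EL| = |L − E| = 31.010.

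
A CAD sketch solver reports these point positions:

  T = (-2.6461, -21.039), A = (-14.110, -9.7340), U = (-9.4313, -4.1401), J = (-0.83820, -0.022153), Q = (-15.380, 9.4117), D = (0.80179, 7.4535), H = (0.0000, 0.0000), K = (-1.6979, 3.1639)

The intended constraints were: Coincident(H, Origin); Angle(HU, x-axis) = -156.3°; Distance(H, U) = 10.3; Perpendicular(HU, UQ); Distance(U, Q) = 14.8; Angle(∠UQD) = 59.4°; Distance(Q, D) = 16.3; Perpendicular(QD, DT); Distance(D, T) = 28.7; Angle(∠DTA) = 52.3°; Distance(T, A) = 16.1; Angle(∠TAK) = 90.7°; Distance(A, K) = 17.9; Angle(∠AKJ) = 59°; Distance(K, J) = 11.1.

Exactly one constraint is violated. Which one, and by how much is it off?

Distance(K, J) = 11.1 — off by 7.80.

H = (0.00, 0.00) ✓; HU at -156.3° ✓; |HU| = 10.30 ✓; ∠(HU, UQ) = 90.00° ✓; |UQ| = 14.80 ✓; ∠UQD = 59.40° ✓; |QD| = 16.30 ✓; ∠(QD, DT) = 90.00° ✓; |DT| = 28.70 ✓; ∠DTA = 52.30° ✓; |TA| = 16.10 ✓; ∠TAK = 90.70° ✓; |AK| = 17.90 ✓; ∠AKJ = 59.00° ✓; |KJ| = 3.300 ✗.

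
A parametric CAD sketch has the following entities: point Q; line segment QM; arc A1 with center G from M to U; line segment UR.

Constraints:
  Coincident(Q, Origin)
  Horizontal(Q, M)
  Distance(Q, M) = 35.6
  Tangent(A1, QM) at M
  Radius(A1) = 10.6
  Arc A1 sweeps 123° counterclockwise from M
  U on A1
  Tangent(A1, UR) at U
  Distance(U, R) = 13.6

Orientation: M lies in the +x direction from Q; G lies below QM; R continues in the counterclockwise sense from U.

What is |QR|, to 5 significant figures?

43.996

On A1, M sits at bearing 90° from G; a 123° counterclockwise sweep puts U at bearing 213°, so U = G + 10.6·(cos 213°, sin 213°) = (26.710, -16.373). The tangent condition forces GU to be normal to UR, so UR runs along (−sin 213°, cos 213°); with |UR| = 13.6, R = (34.117, -27.779). Then |QR| = |R − Q| = 43.996.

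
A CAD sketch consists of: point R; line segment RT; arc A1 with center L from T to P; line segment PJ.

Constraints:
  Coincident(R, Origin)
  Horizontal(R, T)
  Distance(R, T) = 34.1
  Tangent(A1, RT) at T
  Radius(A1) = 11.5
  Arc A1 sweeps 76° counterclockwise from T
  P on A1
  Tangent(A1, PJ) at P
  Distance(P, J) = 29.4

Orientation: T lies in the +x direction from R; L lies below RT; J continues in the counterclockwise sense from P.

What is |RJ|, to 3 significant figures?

40.5

On A1, T sits at bearing 90° from L; a 76° counterclockwise sweep puts P at bearing 166°, so P = L + 11.5·(cos 166°, sin 166°) = (22.9, -8.72). Since A1 is tangent to PJ there, LP ⟂ PJ, so PJ runs along (−sin 166°, cos 166°); with |PJ| = 29.4, J = (15.8, -37.2). Then |RJ| = |J − R| = 40.5.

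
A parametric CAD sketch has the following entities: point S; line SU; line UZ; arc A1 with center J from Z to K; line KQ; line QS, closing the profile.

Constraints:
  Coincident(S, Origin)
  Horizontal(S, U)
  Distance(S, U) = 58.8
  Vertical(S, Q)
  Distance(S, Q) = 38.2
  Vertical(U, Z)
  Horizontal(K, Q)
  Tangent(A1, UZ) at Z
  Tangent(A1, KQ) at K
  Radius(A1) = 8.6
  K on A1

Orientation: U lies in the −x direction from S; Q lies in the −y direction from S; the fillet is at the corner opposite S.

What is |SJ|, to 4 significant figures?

58.28

S is at the origin; S and U share the same y with |SU| = 58.8 and U on the −x side, so U = (-58.80, 0.000). S and Q share the same x with |SQ| = 38.2 and Q on the −y side, so Q = (0.000, -38.20). The virtual corner opposite S is at (-58.80, -38.20). Tangency of A1 to UZ means the radius JZ is perpendicular to UZ and the tangent condition forces JK to be normal to KQ, with radius 8.6, so the center J sits 8.6 in from both sides at J = (-50.20, -29.60). Then |SJ| = |J − S| = 58.28.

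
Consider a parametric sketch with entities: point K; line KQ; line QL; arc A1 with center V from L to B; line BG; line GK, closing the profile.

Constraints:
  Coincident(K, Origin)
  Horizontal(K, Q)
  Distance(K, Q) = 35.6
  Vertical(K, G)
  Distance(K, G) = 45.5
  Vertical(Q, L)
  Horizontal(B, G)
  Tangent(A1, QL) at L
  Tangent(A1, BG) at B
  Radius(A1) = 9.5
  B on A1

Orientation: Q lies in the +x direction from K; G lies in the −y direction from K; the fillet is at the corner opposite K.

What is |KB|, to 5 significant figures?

52.454

The virtual corner opposite K is at (35.600, -45.500). The tangent condition forces VL to be normal to QL and tangency of A1 to BG means the radius VB is perpendicular to BG, with radius 9.5, so the center V sits 9.5 in from both sides at V = (26.100, -36.000). That places the tangent points at L = (35.600, -36.000) on QL and B = (26.100, -45.500) on BG. Then |KB| = |B − K| = 52.454.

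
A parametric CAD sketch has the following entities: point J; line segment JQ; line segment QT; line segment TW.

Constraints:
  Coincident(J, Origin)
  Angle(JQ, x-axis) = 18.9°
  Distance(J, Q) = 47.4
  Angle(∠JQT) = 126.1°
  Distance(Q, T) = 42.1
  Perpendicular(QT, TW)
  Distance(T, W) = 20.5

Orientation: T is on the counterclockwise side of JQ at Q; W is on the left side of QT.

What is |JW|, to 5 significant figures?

72.254

J is at the origin; JQ runs at 18.9° with length 47.4, so Q = 47.4·(cos 18.9°, sin 18.9°) = (44.844, 15.354). ∠JQT = 126.1°, so QT runs at 18.9° + (180° − 126.1°) = 72.800° from the x-axis; with |QT| = 42.1, T = Q + 42.1·(cos 72.800°, sin 72.800°) = (57.294, 55.571). QT ⟂ TW; with |TW| = 20.5 on the left of QT, W = T + 20.5·(-0.95528, 0.29571) = (37.711, 61.633). Then |JW| = |W − J| = 72.254.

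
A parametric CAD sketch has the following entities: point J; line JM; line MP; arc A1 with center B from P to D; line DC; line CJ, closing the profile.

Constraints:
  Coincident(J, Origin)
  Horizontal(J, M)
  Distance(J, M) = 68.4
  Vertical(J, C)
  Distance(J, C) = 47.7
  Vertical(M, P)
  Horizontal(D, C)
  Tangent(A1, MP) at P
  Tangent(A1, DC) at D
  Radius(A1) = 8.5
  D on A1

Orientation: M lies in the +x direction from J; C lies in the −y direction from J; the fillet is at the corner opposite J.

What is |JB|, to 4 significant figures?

71.59

JC is vertical with |JC| = 47.7 and C on the −y side, so C = (0.000, -47.70). The virtual corner opposite J is at (68.40, -47.70). Since A1 is tangent to MP there, BP ⟂ MP and since A1 is tangent to DC there, BD ⟂ DC, with radius 8.5, so the center B sits 8.5 in from both sides at B = (59.90, -39.20). Then |JB| = |B − J| = 71.59.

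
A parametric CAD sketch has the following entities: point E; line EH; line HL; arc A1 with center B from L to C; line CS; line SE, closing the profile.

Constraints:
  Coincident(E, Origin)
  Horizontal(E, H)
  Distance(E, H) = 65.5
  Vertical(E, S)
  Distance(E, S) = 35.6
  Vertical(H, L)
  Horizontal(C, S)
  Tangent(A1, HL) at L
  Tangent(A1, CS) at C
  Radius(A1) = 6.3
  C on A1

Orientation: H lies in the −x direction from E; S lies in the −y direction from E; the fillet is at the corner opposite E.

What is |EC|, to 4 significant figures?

69.08

The virtual corner opposite E is at (-65.50, -35.60). Tangency of A1 to HL means the radius BL is perpendicular to HL and A1 meets CS tangentially, so BC is at right angles to CS, with radius 6.3, so the center B sits 6.3 in from both sides at B = (-59.20, -29.30). That places the tangent points at L = (-65.50, -29.30) on HL and C = (-59.20, -35.60) on CS. Then |EC| = |C − E| = 69.08.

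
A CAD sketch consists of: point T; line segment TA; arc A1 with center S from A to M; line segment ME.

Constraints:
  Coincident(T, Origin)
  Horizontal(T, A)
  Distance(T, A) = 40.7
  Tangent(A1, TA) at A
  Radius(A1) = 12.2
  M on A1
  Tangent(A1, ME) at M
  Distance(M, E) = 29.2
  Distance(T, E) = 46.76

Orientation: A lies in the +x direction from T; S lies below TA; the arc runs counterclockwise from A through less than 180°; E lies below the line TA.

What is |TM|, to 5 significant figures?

30.515

T is at the origin; TA is horizontal with |TA| = 40.7 and A on the +x side, so A = (40.700, 0.0000). The tangent condition forces SA to be normal to TA, so S = A + (0, -12.2) = (40.700, -12.200). Since SM ⟂ ME (tangency), |SE| = √(12.2² + 29.2²) = 31.646 regardless of where M sits on A1. So E lies on both circle(T, 46.76) and circle(S, 31.646); the below-TA intersection is E = (24.866, -39.600). M is the foot of the tangent from E: M = (28.600, -10.640).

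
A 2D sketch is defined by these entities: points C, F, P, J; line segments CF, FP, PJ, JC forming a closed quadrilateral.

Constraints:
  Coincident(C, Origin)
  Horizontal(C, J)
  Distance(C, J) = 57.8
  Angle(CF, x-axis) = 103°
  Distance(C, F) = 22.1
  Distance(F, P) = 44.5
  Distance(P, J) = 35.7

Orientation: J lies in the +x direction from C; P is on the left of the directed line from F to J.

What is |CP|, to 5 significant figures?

49.048

Checks: |FP| = 44.50 ✓; |PJ| = 35.70 ✓.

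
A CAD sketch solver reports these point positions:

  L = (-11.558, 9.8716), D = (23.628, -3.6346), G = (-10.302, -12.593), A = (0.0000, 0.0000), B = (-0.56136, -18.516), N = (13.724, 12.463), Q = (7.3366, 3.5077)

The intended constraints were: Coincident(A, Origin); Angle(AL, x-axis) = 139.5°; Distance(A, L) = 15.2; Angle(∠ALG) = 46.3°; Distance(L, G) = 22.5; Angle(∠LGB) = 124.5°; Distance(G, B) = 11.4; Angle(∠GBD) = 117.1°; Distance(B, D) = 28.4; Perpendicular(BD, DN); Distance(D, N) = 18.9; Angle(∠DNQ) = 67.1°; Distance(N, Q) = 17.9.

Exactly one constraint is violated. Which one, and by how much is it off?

Distance(N, Q) = 17.9 — off by 6.90.

A = (0.00, 0.00) ✓; AL at 139.5° ✓; |AL| = 15.20 ✓; ∠ALG = 46.30° ✓; |LG| = 22.50 ✓; ∠LGB = 124.5° ✓; |GB| = 11.40 ✓; ∠GBD = 117.1° ✓; |BD| = 28.40 ✓; ∠(BD, DN) = 90.00° ✓; |DN| = 18.90 ✓; ∠DNQ = 67.10° ✓; |NQ| = 11.00 ✗.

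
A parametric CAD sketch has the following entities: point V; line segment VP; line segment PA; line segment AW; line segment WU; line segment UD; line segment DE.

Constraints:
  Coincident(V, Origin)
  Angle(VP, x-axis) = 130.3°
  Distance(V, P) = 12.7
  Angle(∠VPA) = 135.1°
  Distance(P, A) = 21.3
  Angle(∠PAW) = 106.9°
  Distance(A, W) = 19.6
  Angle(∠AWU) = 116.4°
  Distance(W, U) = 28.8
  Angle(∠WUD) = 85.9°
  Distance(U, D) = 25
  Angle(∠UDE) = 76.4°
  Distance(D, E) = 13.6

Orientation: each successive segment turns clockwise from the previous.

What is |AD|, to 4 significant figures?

36.48

∠AWU = 116.4° gives WU at -51.30° from the x-axis; with |WU| = 28.8, U = (30.65, 12.62). ∠WUD = 85.9° gives UD at -145.4° from the x-axis; with |UD| = 25.0, D = (10.07, -1.580). Then |AD| = |D − A| = 36.48.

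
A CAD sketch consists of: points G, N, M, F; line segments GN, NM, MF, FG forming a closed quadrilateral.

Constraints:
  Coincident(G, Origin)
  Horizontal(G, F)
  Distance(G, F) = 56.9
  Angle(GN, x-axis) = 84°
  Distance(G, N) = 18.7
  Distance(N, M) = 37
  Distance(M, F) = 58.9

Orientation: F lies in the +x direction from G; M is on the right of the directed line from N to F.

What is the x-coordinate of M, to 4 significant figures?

0.9441

Checks: |NM| = 37.00 ✓; |MF| = 58.90 ✓.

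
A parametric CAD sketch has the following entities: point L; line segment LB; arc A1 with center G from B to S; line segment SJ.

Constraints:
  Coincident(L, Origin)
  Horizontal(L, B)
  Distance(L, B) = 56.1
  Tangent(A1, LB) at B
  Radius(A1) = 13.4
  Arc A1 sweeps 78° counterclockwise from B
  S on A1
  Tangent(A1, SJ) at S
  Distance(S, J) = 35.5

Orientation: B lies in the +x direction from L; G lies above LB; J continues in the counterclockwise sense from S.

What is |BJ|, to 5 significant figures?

49.753

On A1, B sits at bearing -90° from G; a 78° counterclockwise sweep puts S at bearing -12°, so S = G + 13.4·(cos -12°, sin -12°) = (69.207, 10.614). Tangency of A1 to SJ means the radius GS is perpendicular to SJ, so SJ runs along (−sin -12°, cos -12°); with |SJ| = 35.5, J = (76.588, 45.338). Then |BJ| = |J − B| = 49.753.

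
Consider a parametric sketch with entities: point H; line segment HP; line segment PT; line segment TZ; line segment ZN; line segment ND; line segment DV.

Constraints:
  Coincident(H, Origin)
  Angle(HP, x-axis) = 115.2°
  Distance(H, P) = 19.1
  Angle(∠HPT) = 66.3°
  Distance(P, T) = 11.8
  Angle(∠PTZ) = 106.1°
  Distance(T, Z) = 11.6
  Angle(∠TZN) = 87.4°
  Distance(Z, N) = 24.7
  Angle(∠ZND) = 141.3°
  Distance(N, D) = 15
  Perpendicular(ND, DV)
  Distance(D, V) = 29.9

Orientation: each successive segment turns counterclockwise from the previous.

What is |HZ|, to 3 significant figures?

9.70

H is at the origin; HP runs at 115.2° with length 19.1, so P = (-8.13, 17.3). ∠HPT = 66.3° gives PT at -131° from the x-axis; with |PT| = 11.8, T = (-15.9, 8.39). ∠PTZ = 106.1° gives TZ at -57.2° from the x-axis; with |TZ| = 11.6, Z = (-9.61, -1.36). Then |HZ| = |Z − H| = 9.70.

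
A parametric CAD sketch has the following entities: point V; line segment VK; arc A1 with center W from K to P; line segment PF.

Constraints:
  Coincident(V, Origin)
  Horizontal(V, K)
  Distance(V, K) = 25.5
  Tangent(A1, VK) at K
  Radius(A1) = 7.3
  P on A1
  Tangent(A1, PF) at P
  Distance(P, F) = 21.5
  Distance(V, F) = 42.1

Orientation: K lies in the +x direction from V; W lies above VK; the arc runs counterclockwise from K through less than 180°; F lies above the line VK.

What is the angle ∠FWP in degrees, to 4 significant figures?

71.25°

Checks: |WP| = 7.300 ✓; ∠(WP, PF) = 90.00° ✓; |PF| = 21.50 ✓; |VF| = 42.10 ✓.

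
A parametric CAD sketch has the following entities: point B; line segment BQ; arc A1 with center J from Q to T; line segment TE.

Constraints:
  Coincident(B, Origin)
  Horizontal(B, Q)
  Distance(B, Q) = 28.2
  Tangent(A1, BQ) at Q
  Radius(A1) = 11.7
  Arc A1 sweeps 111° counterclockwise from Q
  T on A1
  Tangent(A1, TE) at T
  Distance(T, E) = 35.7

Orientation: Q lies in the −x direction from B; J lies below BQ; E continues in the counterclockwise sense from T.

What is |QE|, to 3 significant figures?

49.3

On A1, Q sits at bearing 90° from J; a 111° counterclockwise sweep puts T at bearing 201°, so T = J + 11.7·(cos 201°, sin 201°) = (-39.1, -15.9). A1 meets TE tangentially, so JT is at right angles to TE, so TE runs along (−sin 201°, cos 201°); with |TE| = 35.7, E = (-26.3, -49.2). Then |QE| = |E − Q| = 49.3.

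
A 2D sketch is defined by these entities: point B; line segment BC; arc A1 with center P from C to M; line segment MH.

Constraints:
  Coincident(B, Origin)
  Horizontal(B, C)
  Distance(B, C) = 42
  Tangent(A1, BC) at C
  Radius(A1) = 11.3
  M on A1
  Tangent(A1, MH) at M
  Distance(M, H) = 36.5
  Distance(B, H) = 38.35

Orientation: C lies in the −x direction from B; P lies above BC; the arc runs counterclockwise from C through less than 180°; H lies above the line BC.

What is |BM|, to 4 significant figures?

32.87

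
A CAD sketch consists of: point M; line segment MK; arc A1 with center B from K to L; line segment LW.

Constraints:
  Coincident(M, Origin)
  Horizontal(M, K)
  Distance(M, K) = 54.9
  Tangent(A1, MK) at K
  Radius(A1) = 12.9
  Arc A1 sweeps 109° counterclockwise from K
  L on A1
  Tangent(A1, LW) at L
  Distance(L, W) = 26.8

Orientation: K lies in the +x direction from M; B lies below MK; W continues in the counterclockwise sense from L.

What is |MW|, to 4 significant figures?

66.68

On A1, K sits at bearing 90° from B; a 109° counterclockwise sweep puts L at bearing 199°, so L = B + 12.9·(cos 199°, sin 199°) = (42.70, -17.10). The tangent condition forces BL to be normal to LW, so LW runs along (−sin 199°, cos 199°); with |LW| = 26.8, W = (51.43, -42.44). Then |MW| = |W − M| = 66.68.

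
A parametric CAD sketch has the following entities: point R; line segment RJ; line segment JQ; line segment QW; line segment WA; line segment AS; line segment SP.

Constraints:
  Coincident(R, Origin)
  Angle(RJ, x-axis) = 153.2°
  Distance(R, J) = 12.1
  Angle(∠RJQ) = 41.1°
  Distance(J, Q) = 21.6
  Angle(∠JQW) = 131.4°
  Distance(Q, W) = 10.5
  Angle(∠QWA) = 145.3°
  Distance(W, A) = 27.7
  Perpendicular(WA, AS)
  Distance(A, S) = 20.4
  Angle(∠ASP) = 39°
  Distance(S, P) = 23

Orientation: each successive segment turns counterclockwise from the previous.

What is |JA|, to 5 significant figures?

47.560

R is at the origin; RJ runs at 153.2° with length 12.1, so J = (-10.800, 5.4556). ∠RJQ = 41.1° gives JQ at -67.900° from the x-axis; with |JQ| = 21.6, Q = (-2.6738, -14.557). ∠JQW = 131.4° gives QW at -19.300° from the x-axis; with |QW| = 10.5, W = (7.2361, -18.028). ∠QWA = 145.3° gives WA at 15.400° from the x-axis; with |WA| = 27.7, A = (33.942, -10.672). Then |JA| = |A − J| = 47.560.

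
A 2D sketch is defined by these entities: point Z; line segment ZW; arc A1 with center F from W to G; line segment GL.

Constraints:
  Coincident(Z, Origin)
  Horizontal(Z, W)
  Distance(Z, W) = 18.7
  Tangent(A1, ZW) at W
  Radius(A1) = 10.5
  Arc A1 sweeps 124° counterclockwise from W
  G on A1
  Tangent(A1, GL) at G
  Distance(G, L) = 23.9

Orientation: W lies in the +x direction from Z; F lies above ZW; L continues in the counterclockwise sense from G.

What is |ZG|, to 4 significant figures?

31.92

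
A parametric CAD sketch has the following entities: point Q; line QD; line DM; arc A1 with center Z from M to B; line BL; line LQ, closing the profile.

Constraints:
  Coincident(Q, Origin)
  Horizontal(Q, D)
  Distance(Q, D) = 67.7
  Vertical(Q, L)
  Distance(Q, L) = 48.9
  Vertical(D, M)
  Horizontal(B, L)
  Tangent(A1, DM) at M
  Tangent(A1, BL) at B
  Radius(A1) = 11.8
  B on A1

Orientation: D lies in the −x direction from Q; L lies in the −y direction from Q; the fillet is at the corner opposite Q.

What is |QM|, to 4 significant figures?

77.20

Q is at the origin; QD is horizontal with |QD| = 67.7 and D on the −x side, so D = (-67.70, 0.000). Q and L share the same x with |QL| = 48.9 and L on the −y side, so L = (0.000, -48.90). The virtual corner opposite Q is at (-67.70, -48.90). Tangency of A1 to DM means the radius ZM is perpendicular to DM and tangency of A1 to BL means the radius ZB is perpendicular to BL, with radius 11.8, so the center Z sits 11.8 in from both sides at Z = (-55.90, -37.10). That places the tangent points at M = (-67.70, -37.10) on DM and B = (-55.90, -48.90) on BL. Then |QM| = |M − Q| = 77.20.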